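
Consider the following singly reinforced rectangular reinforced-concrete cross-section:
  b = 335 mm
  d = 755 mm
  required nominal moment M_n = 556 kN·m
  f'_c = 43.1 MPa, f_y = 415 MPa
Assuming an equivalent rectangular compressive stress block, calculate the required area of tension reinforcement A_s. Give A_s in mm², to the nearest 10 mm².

A_s ≈ 1850 mm²

With M_n = 0.85 f'_c a b (d − a/2), solve the quadratic for a:
a = d − √(d² − 2M_n/(0.85 f'_c b)) = 755 − √(755² − 2 × 556×10⁶/(0.85 × 43.1 × 335)) = 62.60 mm.
A_s = 0.85 f'_c a b / f_y = 0.85 × 43.1 × 62.60 × 335 / 415 = 1851.3 mm².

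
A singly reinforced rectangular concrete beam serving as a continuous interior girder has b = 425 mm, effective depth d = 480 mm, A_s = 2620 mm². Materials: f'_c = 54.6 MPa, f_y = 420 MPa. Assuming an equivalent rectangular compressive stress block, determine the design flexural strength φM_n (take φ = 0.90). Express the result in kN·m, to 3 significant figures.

φM_n ≈ 448 kN·m

T = A_s f_y = 2620 × 420 = 1100400 N = 1100.4 kN.
From C = T: a = T/(0.85 f'_c b) = 1100400/(0.85 × 54.6 × 425) = 55.79 mm.
M_n = T(d − a/2) = 1100.4 kN × (480 − 27.895) mm = 497.50 kN·m.
φM_n = 0.90 × 497.50 = 447.75 kN·m.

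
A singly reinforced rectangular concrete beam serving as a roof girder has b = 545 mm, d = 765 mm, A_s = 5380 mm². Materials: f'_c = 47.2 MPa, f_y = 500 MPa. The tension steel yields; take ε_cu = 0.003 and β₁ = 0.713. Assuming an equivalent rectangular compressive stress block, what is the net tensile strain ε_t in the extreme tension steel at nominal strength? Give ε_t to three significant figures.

ε_t ≈ 0.0103

a = A_s f_y/(0.85 f'_c b) = 123.03 mm.
β₁ = 0.713, so c = a/β₁ = 123.03/0.713 = 172.55 mm.
From the linear strain diagram with ε_cu = 0.003: ε_t = 0.003 (d − c)/c = 0.003 × (765 − 172.55)/172.55 = 0.0103.
Since ε_t ≥ 0.005, the section is tension-controlled.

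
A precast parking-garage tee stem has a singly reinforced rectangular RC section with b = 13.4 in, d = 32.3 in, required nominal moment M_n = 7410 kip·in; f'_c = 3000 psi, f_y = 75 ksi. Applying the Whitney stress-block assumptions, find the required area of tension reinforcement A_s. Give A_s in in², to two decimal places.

From M_n = 0.85 f'_c a b (d − a/2):
a = d − √(d² − 2M_n/(0.85 f'_c b)) = 32.3 − √(32.3² − 2 × 7410/(0.85 × 3 × 13.4)) = 7.610 in.
A_s = 0.85 f'_c a b / f_y = 0.85 × 3 × 7.610 × 13.4 / 75 = 3.467 in².

A_s ≈ 3.47 in²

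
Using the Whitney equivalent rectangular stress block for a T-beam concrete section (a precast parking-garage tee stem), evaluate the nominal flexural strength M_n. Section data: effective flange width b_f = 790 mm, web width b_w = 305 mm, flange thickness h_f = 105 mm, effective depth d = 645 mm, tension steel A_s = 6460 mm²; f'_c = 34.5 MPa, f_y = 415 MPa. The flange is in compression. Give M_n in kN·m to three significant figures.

M_n ≈ 1570 kN·m

Tension: T = A_s f_y = 6460 × 415 = 2680900 N.
Try a within the flange: a = T/(0.85 f'_c b_f) = 2680900/(0.85 × 34.5 × 790) = 115.72 mm.
a = 115.72 > h_f = 105 mm: the block extends into the web. Split into flange-overhang and web parts.
C_f = 0.85 f'_c (b_f − b_w) h_f = 0.85 × 34.5 × (790 − 305) × 105 = 1493376 N.
Remaining web compression depth: a_w = (T − C_f)/(0.85 f'_c b_w) = (2680900 − 1493376)/(0.85 × 34.5 × 305) = 132.77 mm.
M_n = C_f(d − h_f/2) + (T − C_f)(d − a_w/2) = 1493376 × (645 − 52.5) + 1187524 × (645 − 66.385) = 884.83 + 687.12 = 1571.95 × 10⁶ N·mm.
M_n = 1571.95 kN·m.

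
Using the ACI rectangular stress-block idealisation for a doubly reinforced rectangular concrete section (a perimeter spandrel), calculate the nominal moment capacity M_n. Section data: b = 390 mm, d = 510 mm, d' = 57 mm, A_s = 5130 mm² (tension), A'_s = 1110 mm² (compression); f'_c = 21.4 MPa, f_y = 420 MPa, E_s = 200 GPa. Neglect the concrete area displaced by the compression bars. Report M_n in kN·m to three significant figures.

M_n ≈ 871 kN·m

Assume both tension and compression steel yield.
Net tension couple steel: A_s − A'_s = 4020 mm².
a = (A_s − A'_s) f_y / (0.85 f'_c b) = 1688400/(0.85 × 21.4 × 390) = 238.00 mm.
c = a/β₁ = 238.00/0.85 = 280.00 mm; ε'_s = 0.003(c − d')/c = 0.0024 ≥ f_y/E_s = 0.0021, so compression steel does yield.
M_n = (A_s − A'_s) f_y (d − a/2) + A'_s f_y (d − d') = [1688400 × (510 − 119) + 466200 × (510 − 57)] × 10⁻⁶ = 660.16 + 211.19 = 871.35 kN·m.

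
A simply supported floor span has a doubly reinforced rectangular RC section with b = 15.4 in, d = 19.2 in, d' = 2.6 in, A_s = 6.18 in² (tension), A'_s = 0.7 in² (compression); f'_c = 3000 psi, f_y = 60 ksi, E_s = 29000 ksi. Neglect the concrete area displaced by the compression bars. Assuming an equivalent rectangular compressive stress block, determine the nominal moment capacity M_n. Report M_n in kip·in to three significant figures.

Assume both steels yield.
a = (A_s − A'_s) f_y/(0.85 f'_c b) = (6.18 − 0.7) × 60/(0.85 × 3 × 15.4) = 8.373 in.
c = a/β₁ = 8.373/0.85 = 9.851 in; ε'_s = 0.003(c − d')/c = 0.0022 ≥ ε_y = 0.0021, so the compression steel yields.
M_n = (A_s − A'_s) f_y (d − a/2) + A'_s f_y (d − d') = 328.8 × (19.2 − 4.1865) + 42 × (19.2 − 2.6) = 4936.4 + 697.2 = 5633.6 kip·in.

M_n ≈ 5630 kip·in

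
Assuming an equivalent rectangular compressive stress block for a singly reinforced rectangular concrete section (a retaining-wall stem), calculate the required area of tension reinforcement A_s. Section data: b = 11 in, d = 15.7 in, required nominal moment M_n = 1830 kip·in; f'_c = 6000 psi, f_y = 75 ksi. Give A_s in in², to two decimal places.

A_s ≈ 1.67 in²

From M_n = 0.85 f'_c a b (d − a/2):
a = d − √(d² − 2M_n/(0.85 f'_c b)) = 15.7 − √(15.7² − 2 × 1830/(0.85 × 6 × 11)) = 2.237 in.
A_s = 0.85 f'_c a b / f_y = 0.85 × 6 × 2.237 × 11 / 75 = 1.673 in².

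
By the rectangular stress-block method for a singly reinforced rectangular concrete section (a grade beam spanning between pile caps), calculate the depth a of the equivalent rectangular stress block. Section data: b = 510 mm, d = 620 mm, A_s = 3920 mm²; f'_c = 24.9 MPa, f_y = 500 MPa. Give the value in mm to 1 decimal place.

T = A_s f_y = 3920 × 500 = 1960000 N = 1960 kN.
Setting C = 0.85 f'_c a b equal to T: a = 1960000/(0.85 × 24.9 × 510) = 181.6 mm.

a ≈ 181.6 mm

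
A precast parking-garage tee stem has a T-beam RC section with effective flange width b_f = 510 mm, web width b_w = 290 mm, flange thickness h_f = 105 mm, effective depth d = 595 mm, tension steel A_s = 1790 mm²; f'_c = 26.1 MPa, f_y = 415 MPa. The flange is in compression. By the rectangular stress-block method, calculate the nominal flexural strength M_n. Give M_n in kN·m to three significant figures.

M_n ≈ 418 kN·m

Tension: T = A_s f_y = 1790 × 415 = 742850 N.
Try a within the flange: a = T/(0.85 f'_c b_f) = 742850/(0.85 × 26.1 × 510) = 65.66 mm.
Since a = 65.66 ≤ h_f = 105 mm, the stress block lies entirely in the flange; analyse as a rectangular beam of width b_f.
M_n = T(d − a/2) = 742850 × (595 − 32.83) = 417.61 × 10⁶ N·mm.
M_n = 417.61 kN·m.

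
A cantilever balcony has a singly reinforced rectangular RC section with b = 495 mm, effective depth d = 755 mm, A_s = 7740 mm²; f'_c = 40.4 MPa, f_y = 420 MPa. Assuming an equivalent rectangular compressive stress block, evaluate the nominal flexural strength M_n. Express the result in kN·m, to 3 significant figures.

M_n ≈ 2140 kN·m

T = A_s f_y = 7740 × 420 = 3250800 N = 3250.8 kN.
From C = T: a = T/(0.85 f'_c b) = 3250800/(0.85 × 40.4 × 495) = 191.24 mm.
M_n = T(d − a/2) = 3250.8 kN × (755 − 95.62) mm = 2143.51 kN·m.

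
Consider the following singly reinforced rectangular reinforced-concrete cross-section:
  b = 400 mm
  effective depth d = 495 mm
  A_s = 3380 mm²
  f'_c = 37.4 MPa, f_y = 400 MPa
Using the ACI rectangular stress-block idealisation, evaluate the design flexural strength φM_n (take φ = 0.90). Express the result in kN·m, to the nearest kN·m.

T = A_s f_y = 3380 × 400 = 1352000 N = 1352 kN.
From C = T: a = T/(0.85 f'_c b) = 1352000/(0.85 × 37.4 × 400) = 106.32 mm.
M_n = T(d − a/2) = 1352 kN × (495 − 53.16) mm = 597.37 kN·m.
φM_n = 0.90 × 597.37 = 537.63 kN·m.

φM_n ≈ 538 kN·m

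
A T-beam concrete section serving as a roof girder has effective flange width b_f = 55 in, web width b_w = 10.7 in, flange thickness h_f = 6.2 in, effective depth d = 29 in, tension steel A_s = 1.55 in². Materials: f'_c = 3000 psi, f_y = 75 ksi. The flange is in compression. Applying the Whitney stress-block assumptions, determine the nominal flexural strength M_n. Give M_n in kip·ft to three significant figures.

Tension: T = A_s f_y = 1.55 × 75 = 116.25 kips.
Try a within the flange: a = T/(0.85 f'_c b_f) = 116.25/(0.85 × 3 × 55) = 0.829 in.
Since a = 0.829 ≤ h_f = 6.2 in, the stress block lies entirely in the flange; analyse as a rectangular beam of width b_f.
M_n = T(d − a/2) = 116.25 × (29 − 0.4145) = 3323.1 kip·in.
M_n = 3323.1/12 = 276.93 kip·ft.

M_n ≈ 277 kip·ft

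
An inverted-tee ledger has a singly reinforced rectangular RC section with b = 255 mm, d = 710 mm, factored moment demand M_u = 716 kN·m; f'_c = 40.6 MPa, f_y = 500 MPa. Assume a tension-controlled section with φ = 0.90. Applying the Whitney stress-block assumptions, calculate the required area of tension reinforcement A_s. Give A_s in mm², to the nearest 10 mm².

A_s ≈ 2490 mm²

M_n = M_u/φ = 716/0.90 = 795.556 kN·m.
With M_n = 0.85 f'_c a b (d − a/2), solve the quadratic for a:
a = d − √(d² − 2M_n/(0.85 f'_c b)) = 710 − √(710² − 2 × 795.556×10⁶/(0.85 × 40.6 × 255)) = 141.41 mm.
A_s = 0.85 f'_c a b / f_y = 0.85 × 40.6 × 141.41 × 255 / 500 = 2488.8 mm².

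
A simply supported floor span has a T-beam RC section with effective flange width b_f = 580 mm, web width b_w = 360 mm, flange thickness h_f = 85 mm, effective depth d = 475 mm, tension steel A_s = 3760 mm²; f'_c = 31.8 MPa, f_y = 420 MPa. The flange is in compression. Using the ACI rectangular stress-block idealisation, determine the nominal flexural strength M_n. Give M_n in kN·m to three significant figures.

M_n ≈ 669 kN·m

Tension: T = A_s f_y = 3760 × 420 = 1579200 N.
Try a within the flange: a = T/(0.85 f'_c b_f) = 1579200/(0.85 × 31.8 × 580) = 100.73 mm.
a = 100.73 > h_f = 85 mm: the block extends into the web. Split into flange-overhang and web parts.
C_f = 0.85 f'_c (b_f − b_w) h_f = 0.85 × 31.8 × (580 − 360) × 85 = 505461 N.
Remaining web compression depth: a_w = (T − C_f)/(0.85 f'_c b_w) = (1579200 − 505461)/(0.85 × 31.8 × 360) = 110.34 mm.
M_n = C_f(d − h_f/2) + (T − C_f)(d − a_w/2) = 505461 × (475 − 42.5) + 1073739 × (475 − 55.17) = 218.61 + 450.79 = 669.40 × 10⁶ N·mm.
M_n = 669.40 kN·m.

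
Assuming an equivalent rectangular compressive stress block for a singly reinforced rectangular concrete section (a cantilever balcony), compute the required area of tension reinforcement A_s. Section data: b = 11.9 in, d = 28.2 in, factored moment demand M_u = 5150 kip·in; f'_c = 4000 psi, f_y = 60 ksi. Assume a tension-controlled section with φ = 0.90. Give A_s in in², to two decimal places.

M_n = M_u/φ = 5150/0.90 = 5722.22 kip·in.
From M_n = 0.85 f'_c a b (d − a/2):
a = d − √(d² − 2M_n/(0.85 f'_c b)) = 28.2 − √(28.2² − 2 × 5722.22/(0.85 × 4 × 11.9)) = 5.564 in.
A_s = 0.85 f'_c a b / f_y = 0.85 × 4 × 5.564 × 11.9 / 60 = 3.752 in².

A_s ≈ 3.75 in²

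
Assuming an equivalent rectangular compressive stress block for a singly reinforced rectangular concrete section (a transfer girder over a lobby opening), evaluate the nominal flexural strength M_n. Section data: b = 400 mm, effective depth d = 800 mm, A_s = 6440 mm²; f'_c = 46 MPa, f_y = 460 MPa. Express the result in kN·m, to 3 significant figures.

M_n ≈ 2090 kN·m

T = A_s f_y = 6440 × 460 = 2962400 N = 2962.4 kN.
From C = T: a = T/(0.85 f'_c b) = 2962400/(0.85 × 46 × 400) = 189.41 mm.
M_n = T(d − a/2) = 2962.4 kN × (800 − 94.705) mm = 2089.37 kN·m.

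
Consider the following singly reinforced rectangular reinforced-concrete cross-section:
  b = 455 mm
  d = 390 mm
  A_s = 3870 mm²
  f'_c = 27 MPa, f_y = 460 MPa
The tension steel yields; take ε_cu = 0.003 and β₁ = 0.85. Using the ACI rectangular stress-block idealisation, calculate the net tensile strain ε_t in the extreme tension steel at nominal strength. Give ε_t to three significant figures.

ε_t ≈ 0.00283

a = A_s f_y/(0.85 f'_c b) = 170.48 mm.
β₁ = 0.85, so c = a/β₁ = 170.48/0.85 = 200.56 mm.
From the linear strain diagram with ε_cu = 0.003: ε_t = 0.003 (d − c)/c = 0.003 × (390 − 200.56)/200.56 = 0.00283.
ε_t < 0.004 — the section is over-reinforced for flexure under ACI limits.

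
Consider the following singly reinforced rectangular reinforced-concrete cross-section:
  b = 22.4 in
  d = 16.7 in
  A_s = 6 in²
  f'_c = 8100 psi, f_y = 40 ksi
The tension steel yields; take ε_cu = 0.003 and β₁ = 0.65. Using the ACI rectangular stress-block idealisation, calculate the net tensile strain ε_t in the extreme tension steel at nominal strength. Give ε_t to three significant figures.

ε_t ≈ 0.0179

a = A_s f_y/(0.85 f'_c b) = 1.556 in.
β₁ = 0.65, so c = a/β₁ = 1.556/0.65 = 2.394 in.
From the linear strain diagram with ε_cu = 0.003: ε_t = 0.003 (d − c)/c = 0.003 × (16.7 − 2.394)/2.394 = 0.0179.
Since ε_t ≥ 0.005, the section is tension-controlled.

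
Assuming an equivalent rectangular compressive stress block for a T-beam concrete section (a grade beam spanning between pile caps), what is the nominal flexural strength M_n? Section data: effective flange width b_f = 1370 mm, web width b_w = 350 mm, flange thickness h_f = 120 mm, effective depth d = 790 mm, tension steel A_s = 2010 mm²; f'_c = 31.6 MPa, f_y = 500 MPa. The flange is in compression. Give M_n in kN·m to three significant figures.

Tension: T = A_s f_y = 2010 × 500 = 1005000 N.
Try a within the flange: a = T/(0.85 f'_c b_f) = 1005000/(0.85 × 31.6 × 1370) = 27.31 mm.
Since a = 27.31 ≤ h_f = 120 mm, the stress block lies entirely in the flange; analyse as a rectangular beam of width b_f.
M_n = T(d − a/2) = 1005000 × (790 − 13.655) = 780.23 × 10⁶ N·mm.
M_n = 780.23 kN·m.

M_n ≈ 780 kN·m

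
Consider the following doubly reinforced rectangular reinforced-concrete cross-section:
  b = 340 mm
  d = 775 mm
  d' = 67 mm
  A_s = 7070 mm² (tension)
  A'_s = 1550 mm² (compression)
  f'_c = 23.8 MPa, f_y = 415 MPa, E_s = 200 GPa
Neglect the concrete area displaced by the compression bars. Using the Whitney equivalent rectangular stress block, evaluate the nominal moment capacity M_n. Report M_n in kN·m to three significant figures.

Assume both tension and compression steel yield.
Net tension couple steel: A_s − A'_s = 5520 mm².
a = (A_s − A'_s) f_y / (0.85 f'_c b) = 2290800/(0.85 × 23.8 × 340) = 333.05 mm.
c = a/β₁ = 333.05/0.85 = 391.82 mm; ε'_s = 0.003(c − d')/c = 0.0025 ≥ f_y/E_s = 0.0021, so compression steel does yield.
M_n = (A_s − A'_s) f_y (d − a/2) + A'_s f_y (d − d') = [2290800 × (775 − 166.525) + 643250 × (775 − 67)] × 10⁻⁶ = 1393.89 + 455.42 = 1849.31 kN·m.

M_n ≈ 1850 kN·m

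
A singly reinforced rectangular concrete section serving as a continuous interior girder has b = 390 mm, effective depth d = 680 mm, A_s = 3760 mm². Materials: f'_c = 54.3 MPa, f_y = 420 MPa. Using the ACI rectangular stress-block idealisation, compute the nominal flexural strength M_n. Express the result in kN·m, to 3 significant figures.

T = A_s f_y = 3760 × 420 = 1579200 N = 1579.2 kN.
From C = T: a = T/(0.85 f'_c b) = 1579200/(0.85 × 54.3 × 390) = 87.73 mm.
M_n = T(d − a/2) = 1579.2 kN × (680 − 43.865) mm = 1004.58 kN·m.

M_n ≈ 1000 kN·m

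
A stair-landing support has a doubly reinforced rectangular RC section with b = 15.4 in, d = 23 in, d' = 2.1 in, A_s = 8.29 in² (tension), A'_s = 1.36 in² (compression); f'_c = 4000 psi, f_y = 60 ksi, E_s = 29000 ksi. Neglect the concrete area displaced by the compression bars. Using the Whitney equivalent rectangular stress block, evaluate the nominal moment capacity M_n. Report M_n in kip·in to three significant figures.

Assume both steels yield.
a = (A_s − A'_s) f_y/(0.85 f'_c b) = (8.29 − 1.36) × 60/(0.85 × 4 × 15.4) = 7.941 in.
c = a/β₁ = 7.941/0.85 = 9.342 in; ε'_s = 0.003(c − d')/c = 0.0023 ≥ ε_y = 0.0021, so the compression steel yields.
M_n = (A_s − A'_s) f_y (d − a/2) + A'_s f_y (d − d') = 415.8 × (23 − 3.9705) + 81.6 × (23 − 2.1) = 7912.5 + 1705.4 = 9617.9 kip·in.

M_n ≈ 9620 kip·in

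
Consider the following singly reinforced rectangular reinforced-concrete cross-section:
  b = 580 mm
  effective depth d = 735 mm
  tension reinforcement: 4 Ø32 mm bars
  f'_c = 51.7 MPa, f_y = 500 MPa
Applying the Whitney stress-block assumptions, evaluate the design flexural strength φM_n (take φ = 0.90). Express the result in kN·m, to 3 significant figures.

A_s = 4 × 804 = 3216 mm².
T = A_s f_y = 3216 × 500 = 1608000 N = 1608 kN.
From C = T: a = T/(0.85 f'_c b) = 1608000/(0.85 × 51.7 × 580) = 63.09 mm.
M_n = T(d − a/2) = 1608 kN × (735 − 31.545) mm = 1131.16 kN·m.
φM_n = 0.90 × 1131.16 = 1018.04 kN·m.

φM_n ≈ 1020 kN·m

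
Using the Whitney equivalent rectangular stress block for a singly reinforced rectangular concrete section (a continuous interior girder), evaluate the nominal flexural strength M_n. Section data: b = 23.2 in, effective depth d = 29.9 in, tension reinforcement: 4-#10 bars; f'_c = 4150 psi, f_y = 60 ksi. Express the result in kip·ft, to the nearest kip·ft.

A_s = 4 × 1.27 = 5.08 in².
T = A_s f_y = 5.08 × 60 = 304.8 kips.
a = T/(0.85 f'_c b) = 304.8/(0.85 × 4.15 × 23.2) = 3.724 in.
M_n = T(d − a/2) = 304.8 × (29.9 − 1.862) = 8546.0 kip·in = 8546.0/12 = 712.17 kip·ft.

M_n ≈ 712 kip·ft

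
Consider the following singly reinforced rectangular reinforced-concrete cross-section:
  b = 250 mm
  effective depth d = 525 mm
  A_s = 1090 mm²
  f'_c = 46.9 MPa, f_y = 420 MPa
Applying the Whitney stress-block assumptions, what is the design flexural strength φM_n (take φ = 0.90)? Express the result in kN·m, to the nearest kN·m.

T = A_s f_y = 1090 × 420 = 457800 N = 457.8 kN.
From C = T: a = T/(0.85 f'_c b) = 457800/(0.85 × 46.9 × 250) = 45.94 mm.
M_n = T(d − a/2) = 457.8 kN × (525 − 22.97) mm = 229.83 kN·m.
φM_n = 0.90 × 229.83 = 206.85 kN·m.

φM_n ≈ 207 kN·m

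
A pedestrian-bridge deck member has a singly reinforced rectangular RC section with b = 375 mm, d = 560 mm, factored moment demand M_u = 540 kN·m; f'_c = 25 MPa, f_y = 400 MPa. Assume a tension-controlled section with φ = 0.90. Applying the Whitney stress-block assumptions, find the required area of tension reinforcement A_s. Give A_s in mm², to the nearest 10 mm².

M_n = M_u/φ = 540/0.90 = 600 kN·m.
With M_n = 0.85 f'_c a b (d − a/2), solve the quadratic for a:
a = d − √(d² − 2M_n/(0.85 f'_c b)) = 560 − √(560² − 2 × 600×10⁶/(0.85 × 25 × 375)) = 156.25 mm.
A_s = 0.85 f'_c a b / f_y = 0.85 × 25 × 156.25 × 375 / 400 = 3112.8 mm².

A_s ≈ 3110 mm²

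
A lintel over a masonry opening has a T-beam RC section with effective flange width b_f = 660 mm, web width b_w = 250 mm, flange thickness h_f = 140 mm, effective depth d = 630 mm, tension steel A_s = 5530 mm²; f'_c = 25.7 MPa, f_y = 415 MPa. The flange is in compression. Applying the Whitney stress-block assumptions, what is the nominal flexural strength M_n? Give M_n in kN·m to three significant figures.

Tension: T = A_s f_y = 5530 × 415 = 2294950 N.
Try a within the flange: a = T/(0.85 f'_c b_f) = 2294950/(0.85 × 25.7 × 660) = 159.18 mm.
a = 159.18 > h_f = 140 mm: the block extends into the web. Split into flange-overhang and web parts.
C_f = 0.85 f'_c (b_f − b_w) h_f = 0.85 × 25.7 × (660 − 250) × 140 = 1253903 N.
Remaining web compression depth: a_w = (T − C_f)/(0.85 f'_c b_w) = (2294950 − 1253903)/(0.85 × 25.7 × 250) = 190.62 mm.
M_n = C_f(d − h_f/2) + (T − C_f)(d − a_w/2) = 1253903 × (630 − 70) + 1041047 × (630 − 95.31) = 702.19 + 556.64 = 1258.83 × 10⁶ N·mm.
M_n = 1258.83 kN·m.

M_n ≈ 1260 kN·m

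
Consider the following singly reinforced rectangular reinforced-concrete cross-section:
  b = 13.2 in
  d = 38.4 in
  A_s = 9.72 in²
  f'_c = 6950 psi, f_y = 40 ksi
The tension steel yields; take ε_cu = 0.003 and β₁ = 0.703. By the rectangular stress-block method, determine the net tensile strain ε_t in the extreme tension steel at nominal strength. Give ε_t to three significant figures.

ε_t ≈ 0.0132

a = A_s f_y/(0.85 f'_c b) = 4.986 in.
β₁ = 0.703, so c = a/β₁ = 4.986/0.703 = 7.092 in.
From the linear strain diagram with ε_cu = 0.003: ε_t = 0.003 (d − c)/c = 0.003 × (38.4 − 7.092)/7.092 = 0.0132.
Since ε_t ≥ 0.005, the section is tension-controlled.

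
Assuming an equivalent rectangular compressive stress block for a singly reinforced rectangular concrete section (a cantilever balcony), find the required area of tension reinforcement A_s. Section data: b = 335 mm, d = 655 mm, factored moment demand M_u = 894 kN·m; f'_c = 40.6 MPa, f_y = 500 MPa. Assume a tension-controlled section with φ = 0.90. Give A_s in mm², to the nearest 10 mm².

A_s ≈ 3420 mm²

M_n = M_u/φ = 894/0.90 = 993.333 kN·m.
With M_n = 0.85 f'_c a b (d − a/2), solve the quadratic for a:
a = d − √(d² − 2M_n/(0.85 f'_c b)) = 655 − √(655² − 2 × 993.333×10⁶/(0.85 × 40.6 × 335)) = 147.87 mm.
A_s = 0.85 f'_c a b / f_y = 0.85 × 40.6 × 147.87 × 335 / 500 = 3419.0 mm².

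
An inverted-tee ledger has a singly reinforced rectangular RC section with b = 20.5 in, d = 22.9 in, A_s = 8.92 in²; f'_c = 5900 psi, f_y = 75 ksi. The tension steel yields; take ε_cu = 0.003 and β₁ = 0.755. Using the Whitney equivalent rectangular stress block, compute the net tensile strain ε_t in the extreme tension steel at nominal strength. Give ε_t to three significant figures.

ε_t ≈ 0.00497

a = A_s f_y/(0.85 f'_c b) = 6.507 in.
β₁ = 0.755, so c = a/β₁ = 6.507/0.755 = 8.619 in.
From the linear strain diagram with ε_cu = 0.003: ε_t = 0.003 (d − c)/c = 0.003 × (22.9 − 8.619)/8.619 = 0.00497.
ε_t is between 0.004 and 0.005 — transition zone.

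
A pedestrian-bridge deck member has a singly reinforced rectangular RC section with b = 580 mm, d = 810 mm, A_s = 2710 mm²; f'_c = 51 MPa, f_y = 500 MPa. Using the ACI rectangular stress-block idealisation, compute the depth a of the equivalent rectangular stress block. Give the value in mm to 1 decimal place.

a ≈ 53.9 mm

T = A_s f_y = 2710 × 500 = 1355000 N = 1355 kN.
Setting C = 0.85 f'_c a b equal to T: a = 1355000/(0.85 × 51 × 580) = 53.9 mm.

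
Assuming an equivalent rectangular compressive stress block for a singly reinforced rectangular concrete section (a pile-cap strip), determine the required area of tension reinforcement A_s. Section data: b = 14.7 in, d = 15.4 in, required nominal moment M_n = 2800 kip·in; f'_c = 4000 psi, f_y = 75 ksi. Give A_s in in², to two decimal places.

A_s ≈ 2.81 in²

From M_n = 0.85 f'_c a b (d − a/2):
a = d − √(d² − 2M_n/(0.85 f'_c b)) = 15.4 − √(15.4² − 2 × 2800/(0.85 × 4 × 14.7)) = 4.215 in.
A_s = 0.85 f'_c a b / f_y = 0.85 × 4 × 4.215 × 14.7 / 75 = 2.809 in².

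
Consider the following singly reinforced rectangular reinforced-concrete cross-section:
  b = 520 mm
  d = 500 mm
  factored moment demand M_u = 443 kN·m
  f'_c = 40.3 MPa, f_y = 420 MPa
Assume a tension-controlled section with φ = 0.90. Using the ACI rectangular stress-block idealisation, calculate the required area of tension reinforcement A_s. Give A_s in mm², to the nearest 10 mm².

M_n = M_u/φ = 443/0.90 = 492.222 kN·m.
With M_n = 0.85 f'_c a b (d − a/2), solve the quadratic for a:
a = d − √(d² − 2M_n/(0.85 f'_c b)) = 500 − √(500² − 2 × 492.222×10⁶/(0.85 × 40.3 × 520)) = 58.71 mm.
A_s = 0.85 f'_c a b / f_y = 0.85 × 40.3 × 58.71 × 520 / 420 = 2489.9 mm².

A_s ≈ 2490 mm²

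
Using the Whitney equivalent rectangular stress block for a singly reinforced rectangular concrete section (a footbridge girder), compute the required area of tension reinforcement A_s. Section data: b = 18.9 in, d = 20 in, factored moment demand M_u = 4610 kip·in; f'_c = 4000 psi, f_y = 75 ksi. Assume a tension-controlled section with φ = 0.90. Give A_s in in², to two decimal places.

A_s ≈ 3.85 in²

M_n = M_u/φ = 4610/0.90 = 5122.22 kip·in.
From M_n = 0.85 f'_c a b (d − a/2):
a = d − √(d² − 2M_n/(0.85 f'_c b)) = 20 − √(20² − 2 × 5122.22/(0.85 × 4 × 18.9)) = 4.489 in.
A_s = 0.85 f'_c a b / f_y = 0.85 × 4 × 4.489 × 18.9 / 75 = 3.846 in².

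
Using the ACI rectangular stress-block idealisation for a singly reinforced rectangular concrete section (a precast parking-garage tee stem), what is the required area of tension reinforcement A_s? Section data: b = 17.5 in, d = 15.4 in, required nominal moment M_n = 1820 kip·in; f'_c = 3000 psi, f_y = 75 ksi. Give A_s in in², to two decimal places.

From M_n = 0.85 f'_c a b (d − a/2):
a = d − √(d² − 2M_n/(0.85 f'_c b)) = 15.4 − √(15.4² − 2 × 1820/(0.85 × 3 × 17.5)) = 2.926 in.
A_s = 0.85 f'_c a b / f_y = 0.85 × 3 × 2.926 × 17.5 / 75 = 1.741 in².

A_s ≈ 1.74 in²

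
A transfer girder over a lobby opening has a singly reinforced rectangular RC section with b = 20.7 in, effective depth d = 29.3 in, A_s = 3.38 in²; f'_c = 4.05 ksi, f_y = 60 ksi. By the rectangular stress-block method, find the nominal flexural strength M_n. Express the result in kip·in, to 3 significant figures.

M_n ≈ 5650 kip·in

T = A_s f_y = 3.38 × 60 = 202.8 kips.
a = T/(0.85 f'_c b) = 202.8/(0.85 × 4.05 × 20.7) = 2.846 in.
M_n = T(d − a/2) = 202.8 × (29.3 − 1.423) = 5653.5 kip·in.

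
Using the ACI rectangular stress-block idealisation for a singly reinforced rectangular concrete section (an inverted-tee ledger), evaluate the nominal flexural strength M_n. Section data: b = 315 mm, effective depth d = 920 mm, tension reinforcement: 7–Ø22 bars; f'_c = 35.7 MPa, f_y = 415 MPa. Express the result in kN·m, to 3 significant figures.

A_s = 7 × 380 = 2660 mm².
T = A_s f_y = 2660 × 415 = 1103900 N = 1103.9 kN.
From C = T: a = T/(0.85 f'_c b) = 1103900/(0.85 × 35.7 × 315) = 115.49 mm.
M_n = T(d − a/2) = 1103.9 kN × (920 − 57.745) mm = 951.84 kN·m.

M_n ≈ 952 kN·m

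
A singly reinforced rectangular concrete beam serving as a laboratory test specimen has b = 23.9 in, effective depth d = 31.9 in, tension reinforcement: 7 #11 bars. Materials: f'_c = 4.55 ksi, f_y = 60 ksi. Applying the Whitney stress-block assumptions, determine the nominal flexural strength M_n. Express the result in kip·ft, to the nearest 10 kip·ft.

A_s = 7 × 1.56 = 10.92 in².
T = A_s f_y = 10.92 × 60 = 655.2 kips.
a = T/(0.85 f'_c b) = 655.2/(0.85 × 4.55 × 23.9) = 7.088 in.
M_n = T(d − a/2) = 655.2 × (31.9 − 3.544) = 18578.9 kip·in = 18578.9/12 = 1548.24 kip·ft.

M_n ≈ 1550 kip·ft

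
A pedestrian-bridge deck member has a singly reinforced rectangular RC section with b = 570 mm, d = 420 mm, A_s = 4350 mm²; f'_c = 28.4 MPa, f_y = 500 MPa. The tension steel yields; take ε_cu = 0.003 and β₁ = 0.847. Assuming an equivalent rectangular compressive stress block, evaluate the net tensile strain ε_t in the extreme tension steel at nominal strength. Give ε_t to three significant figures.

ε_t ≈ 0.00375

a = A_s f_y/(0.85 f'_c b) = 158.07 mm.
β₁ = 0.847, so c = a/β₁ = 158.07/0.847 = 186.62 mm.
From the linear strain diagram with ε_cu = 0.003: ε_t = 0.003 (d − c)/c = 0.003 × (420 − 186.62)/186.62 = 0.00375.
ε_t < 0.004 — the section is over-reinforced for flexure under ACI limits.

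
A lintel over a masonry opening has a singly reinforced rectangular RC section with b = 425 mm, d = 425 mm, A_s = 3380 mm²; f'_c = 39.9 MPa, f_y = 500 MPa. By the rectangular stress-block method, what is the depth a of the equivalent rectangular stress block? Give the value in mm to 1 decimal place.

a ≈ 117.2 mm

T = A_s f_y = 3380 × 500 = 1690000 N = 1690 kN.
Setting C = 0.85 f'_c a b equal to T: a = 1690000/(0.85 × 39.9 × 425) = 117.2 mm.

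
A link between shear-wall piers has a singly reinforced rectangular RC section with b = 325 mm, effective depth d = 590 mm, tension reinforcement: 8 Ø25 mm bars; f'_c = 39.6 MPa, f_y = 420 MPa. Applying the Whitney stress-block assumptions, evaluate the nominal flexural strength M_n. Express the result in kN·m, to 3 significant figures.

M_n ≈ 849 kN·m

A_s = 8 × 491 = 3928 mm².
T = A_s f_y = 3928 × 420 = 1649760 N = 1649.76 kN.
From C = T: a = T/(0.85 f'_c b) = 1649760/(0.85 × 39.6 × 325) = 150.81 mm.
M_n = T(d − a/2) = 1649.76 kN × (590 − 75.405) mm = 848.96 kN·m.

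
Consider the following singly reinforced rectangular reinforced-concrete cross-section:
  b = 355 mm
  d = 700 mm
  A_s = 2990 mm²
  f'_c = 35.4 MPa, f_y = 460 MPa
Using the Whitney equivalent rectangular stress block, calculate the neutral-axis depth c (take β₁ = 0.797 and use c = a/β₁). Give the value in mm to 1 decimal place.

c ≈ 161.6 mm

T = A_s f_y = 2990 × 460 = 1375400 N = 1375.4 kN.
Setting C = 0.85 f'_c a b equal to T: a = 1375400/(0.85 × 35.4 × 355) = 128.759 mm.
With β₁ = 0.797, c = a/β₁ = 128.759/0.797 = 161.6 mm.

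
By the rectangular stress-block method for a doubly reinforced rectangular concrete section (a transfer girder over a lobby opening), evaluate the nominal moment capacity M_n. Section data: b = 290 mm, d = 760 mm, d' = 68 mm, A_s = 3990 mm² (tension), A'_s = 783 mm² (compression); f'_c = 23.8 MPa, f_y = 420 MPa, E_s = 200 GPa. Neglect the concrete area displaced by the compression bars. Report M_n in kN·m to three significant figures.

M_n ≈ 1100 kN·m

Assume both tension and compression steel yield.
Net tension couple steel: A_s − A'_s = 3207 mm².
a = (A_s − A'_s) f_y / (0.85 f'_c b) = 1346940/(0.85 × 23.8 × 290) = 229.59 mm.
c = a/β₁ = 229.59/0.85 = 270.11 mm; ε'_s = 0.003(c − d')/c = 0.0022 ≥ f_y/E_s = 0.0021, so compression steel does yield.
M_n = (A_s − A'_s) f_y (d − a/2) + A'_s f_y (d − d') = [1346940 × (760 − 114.795) + 328860 × (760 − 68)] × 10⁻⁶ = 869.05 + 227.57 = 1096.62 kN·m.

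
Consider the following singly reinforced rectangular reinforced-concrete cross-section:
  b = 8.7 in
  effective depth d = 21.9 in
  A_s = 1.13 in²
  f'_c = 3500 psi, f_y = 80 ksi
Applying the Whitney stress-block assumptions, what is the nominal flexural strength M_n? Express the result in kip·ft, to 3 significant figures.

T = A_s f_y = 1.13 × 80 = 90.4 kips.
a = T/(0.85 f'_c b) = 90.4/(0.85 × 3.5 × 8.7) = 3.493 in.
M_n = T(d − a/2) = 90.4 × (21.9 − 1.7465) = 1821.9 kip·in = 1821.9/12 = 151.83 kip·ft.

M_n ≈ 152 kip·ft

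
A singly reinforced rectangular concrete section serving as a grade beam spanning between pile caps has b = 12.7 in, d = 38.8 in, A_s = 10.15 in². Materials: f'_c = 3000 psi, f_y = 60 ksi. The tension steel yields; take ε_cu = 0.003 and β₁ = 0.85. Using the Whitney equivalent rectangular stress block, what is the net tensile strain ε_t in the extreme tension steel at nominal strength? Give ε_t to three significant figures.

a = A_s f_y/(0.85 f'_c b) = 18.805 in.
β₁ = 0.85, so c = a/β₁ = 18.805/0.85 = 22.124 in.
From the linear strain diagram with ε_cu = 0.003: ε_t = 0.003 (d − c)/c = 0.003 × (38.8 − 22.124)/22.124 = 0.00226.
ε_t < 0.004 — the section is over-reinforced for flexure under ACI limits.

ε_t ≈ 0.00226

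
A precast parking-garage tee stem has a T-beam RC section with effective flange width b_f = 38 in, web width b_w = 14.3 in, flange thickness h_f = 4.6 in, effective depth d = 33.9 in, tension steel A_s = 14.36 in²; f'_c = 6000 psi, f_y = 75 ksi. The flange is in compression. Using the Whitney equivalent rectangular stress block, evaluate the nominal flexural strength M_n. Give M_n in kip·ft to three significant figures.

Tension: T = A_s f_y = 14.36 × 75 = 1077 kips.
Try a within the flange: a = T/(0.85 f'_c b_f) = 1077/(0.85 × 6 × 38) = 5.557 in.
a = 5.557 > h_f = 4.6 in: the block extends into the web. Split into flange-overhang and web parts.
C_f = 0.85 f'_c (b_f − b_w) h_f = 0.85 × 6 × (38 − 14.3) × 4.6 = 556.0 kips.
Remaining web compression depth: a_w = (T − C_f)/(0.85 f'_c b_w) = (1077 − 556.0)/(0.85 × 6 × 14.3) = 7.144 in.
M_n = C_f(d − h_f/2) + (T − C_f)(d − a_w/2) = 556.0 × (33.9 − 2.3) + 521 × (33.9 − 3.572) = 17569.6 + 15800.9 = 33370.5 kip·in.
M_n = 33370.5/12 = 2780.88 kip·ft.

M_n ≈ 2780 kip·ft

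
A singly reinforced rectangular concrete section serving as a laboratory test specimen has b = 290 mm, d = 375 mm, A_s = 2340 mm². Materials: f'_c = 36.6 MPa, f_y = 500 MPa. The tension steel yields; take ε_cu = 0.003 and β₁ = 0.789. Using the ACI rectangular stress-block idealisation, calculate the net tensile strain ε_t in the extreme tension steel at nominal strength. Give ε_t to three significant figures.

a = A_s f_y/(0.85 f'_c b) = 129.68 mm.
β₁ = 0.789, so c = a/β₁ = 129.68/0.789 = 164.36 mm.
From the linear strain diagram with ε_cu = 0.003: ε_t = 0.003 (d − c)/c = 0.003 × (375 − 164.36)/164.36 = 0.00384.
ε_t < 0.004 — the section is over-reinforced for flexure under ACI limits.

ε_t ≈ 0.00384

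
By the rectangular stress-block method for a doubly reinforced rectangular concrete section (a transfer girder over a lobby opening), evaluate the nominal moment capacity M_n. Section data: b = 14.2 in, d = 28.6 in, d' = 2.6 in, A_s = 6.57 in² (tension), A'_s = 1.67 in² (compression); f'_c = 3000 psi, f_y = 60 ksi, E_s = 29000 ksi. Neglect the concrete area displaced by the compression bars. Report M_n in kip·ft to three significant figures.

Assume both steels yield.
a = (A_s − A'_s) f_y/(0.85 f'_c b) = (6.57 − 1.67) × 60/(0.85 × 3 × 14.2) = 8.119 in.
c = a/β₁ = 8.119/0.85 = 9.552 in; ε'_s = 0.003(c − d')/c = 0.0022 ≥ ε_y = 0.0021, so the compression steel yields.
M_n = (A_s − A'_s) f_y (d − a/2) + A'_s f_y (d − d') = 294 × (28.6 − 4.0595) + 100.2 × (28.6 − 2.6) = 7214.9 + 2605.2 = 9820.1 kip·in = 9820.1/12 = 818.34 kip·ft.

M_n ≈ 818 kip·ft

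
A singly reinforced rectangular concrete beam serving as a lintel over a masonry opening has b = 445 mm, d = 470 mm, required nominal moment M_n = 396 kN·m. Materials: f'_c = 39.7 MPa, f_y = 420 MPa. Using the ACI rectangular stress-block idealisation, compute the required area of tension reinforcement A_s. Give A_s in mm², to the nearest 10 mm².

A_s ≈ 2140 mm²

With M_n = 0.85 f'_c a b (d − a/2), solve the quadratic for a:
a = d − √(d² − 2M_n/(0.85 f'_c b)) = 470 − √(470² − 2 × 396×10⁶/(0.85 × 39.7 × 445)) = 59.93 mm.
A_s = 0.85 f'_c a b / f_y = 0.85 × 39.7 × 59.93 × 445 / 420 = 2142.7 mm².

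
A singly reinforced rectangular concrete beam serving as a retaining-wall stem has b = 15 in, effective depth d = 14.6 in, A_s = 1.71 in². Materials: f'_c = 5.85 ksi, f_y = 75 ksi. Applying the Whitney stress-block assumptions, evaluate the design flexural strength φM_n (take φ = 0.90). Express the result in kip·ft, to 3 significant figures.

T = A_s f_y = 1.71 × 75 = 128.25 kips.
a = T/(0.85 f'_c b) = 128.25/(0.85 × 5.85 × 15) = 1.719 in.
M_n = T(d − a/2) = 128.25 × (14.6 − 0.8595) = 1762.2 kip·in = 1762.2/12 = 146.85 kip·ft.
φM_n = 0.90 × 146.85 = 132.17 kip·ft.

φM_n ≈ 132 kip·ft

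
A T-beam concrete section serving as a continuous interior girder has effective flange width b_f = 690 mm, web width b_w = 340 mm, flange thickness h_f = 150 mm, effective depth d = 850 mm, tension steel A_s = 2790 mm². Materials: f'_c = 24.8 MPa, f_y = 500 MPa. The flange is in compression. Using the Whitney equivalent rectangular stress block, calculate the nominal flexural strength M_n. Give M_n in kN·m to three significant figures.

M_n ≈ 1120 kN·m

Tension: T = A_s f_y = 2790 × 500 = 1395000 N.
Try a within the flange: a = T/(0.85 f'_c b_f) = 1395000/(0.85 × 24.8 × 690) = 95.91 mm.
Since a = 95.91 ≤ h_f = 150 mm, the stress block lies entirely in the flange; analyse as a rectangular beam of width b_f.
M_n = T(d − a/2) = 1395000 × (850 − 47.955) = 1118.85 × 10⁶ N·mm.
M_n = 1118.85 kN·m.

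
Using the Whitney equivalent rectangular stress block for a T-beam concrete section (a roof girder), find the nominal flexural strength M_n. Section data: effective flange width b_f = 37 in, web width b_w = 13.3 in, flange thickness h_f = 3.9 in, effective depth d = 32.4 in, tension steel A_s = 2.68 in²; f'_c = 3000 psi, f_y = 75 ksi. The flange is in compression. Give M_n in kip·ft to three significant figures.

M_n ≈ 525 kip·ft

Tension: T = A_s f_y = 2.68 × 75 = 201 kips.
Try a within the flange: a = T/(0.85 f'_c b_f) = 201/(0.85 × 3 × 37) = 2.130 in.
Since a = 2.130 ≤ h_f = 3.9 in, the stress block lies entirely in the flange; analyse as a rectangular beam of width b_f.
M_n = T(d − a/2) = 201 × (32.4 − 1.065) = 6298.3 kip·in.
M_n = 6298.3/12 = 524.86 kip·ft.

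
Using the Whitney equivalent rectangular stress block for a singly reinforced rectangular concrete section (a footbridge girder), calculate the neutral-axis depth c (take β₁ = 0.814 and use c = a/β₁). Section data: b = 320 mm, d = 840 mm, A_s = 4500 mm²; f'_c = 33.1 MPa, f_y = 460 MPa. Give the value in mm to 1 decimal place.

T = A_s f_y = 4500 × 460 = 2070000 N = 2070 kN.
Setting C = 0.85 f'_c a b equal to T: a = 2070000/(0.85 × 33.1 × 320) = 229.918 mm.
With β₁ = 0.814, c = a/β₁ = 229.918/0.814 = 282.5 mm.

c ≈ 282.5 mm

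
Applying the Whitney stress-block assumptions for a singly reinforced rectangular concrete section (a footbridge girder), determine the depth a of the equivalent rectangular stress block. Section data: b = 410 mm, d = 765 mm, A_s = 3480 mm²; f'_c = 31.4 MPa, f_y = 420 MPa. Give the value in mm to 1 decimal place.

T = A_s f_y = 3480 × 420 = 1461600 N = 1461.6 kN.
Setting C = 0.85 f'_c a b equal to T: a = 1461600/(0.85 × 31.4 × 410) = 133.6 mm.

a ≈ 133.6 mm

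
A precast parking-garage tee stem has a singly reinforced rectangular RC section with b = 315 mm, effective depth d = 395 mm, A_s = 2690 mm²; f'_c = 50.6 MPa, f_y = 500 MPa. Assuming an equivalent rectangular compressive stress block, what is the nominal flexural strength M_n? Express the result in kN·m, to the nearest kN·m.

T = A_s f_y = 2690 × 500 = 1345000 N = 1345 kN.
From C = T: a = T/(0.85 f'_c b) = 1345000/(0.85 × 50.6 × 315) = 99.28 mm.
M_n = T(d − a/2) = 1345 kN × (395 − 49.64) mm = 464.51 kN·m.

M_n ≈ 465 kN·m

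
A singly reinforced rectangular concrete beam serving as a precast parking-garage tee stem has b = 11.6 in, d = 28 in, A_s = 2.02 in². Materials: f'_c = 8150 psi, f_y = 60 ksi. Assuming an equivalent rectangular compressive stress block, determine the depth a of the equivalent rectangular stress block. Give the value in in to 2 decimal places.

a ≈ 1.51 in

T = A_s f_y = 2.02 × 60 = 121.2 kips.
a = T/(0.85 f'_c b) = 121.2/(0.85 × 8.15 × 11.6) = 1.51 in.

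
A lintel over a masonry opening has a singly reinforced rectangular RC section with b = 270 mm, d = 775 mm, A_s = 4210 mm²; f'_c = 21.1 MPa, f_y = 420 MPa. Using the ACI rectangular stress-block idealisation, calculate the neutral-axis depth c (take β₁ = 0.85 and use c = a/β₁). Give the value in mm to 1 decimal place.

T = A_s f_y = 4210 × 420 = 1768200 N = 1768.2 kN.
Setting C = 0.85 f'_c a b equal to T: a = 1768200/(0.85 × 21.1 × 270) = 365.146 mm.
With β₁ = 0.85, c = a/β₁ = 365.146/0.85 = 429.6 mm.

c ≈ 429.6 mm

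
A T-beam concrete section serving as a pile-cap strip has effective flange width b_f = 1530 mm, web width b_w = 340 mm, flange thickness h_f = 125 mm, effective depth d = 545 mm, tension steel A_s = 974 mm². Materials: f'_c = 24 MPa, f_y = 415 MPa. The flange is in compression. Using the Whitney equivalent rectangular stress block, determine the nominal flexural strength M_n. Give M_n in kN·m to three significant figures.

Tension: T = A_s f_y = 974 × 415 = 404210 N.
Try a within the flange: a = T/(0.85 f'_c b_f) = 404210/(0.85 × 24 × 1530) = 12.95 mm.
Since a = 12.95 ≤ h_f = 125 mm, the stress block lies entirely in the flange; analyse as a rectangular beam of width b_f.
M_n = T(d − a/2) = 404210 × (545 − 6.475) = 217.68 × 10⁶ N·mm.
M_n = 217.68 kN·m.

M_n ≈ 218 kN·m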